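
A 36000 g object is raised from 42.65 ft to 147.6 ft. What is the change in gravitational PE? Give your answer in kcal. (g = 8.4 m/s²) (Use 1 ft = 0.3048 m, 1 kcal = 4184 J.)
Convert to SI: m = 36.0 kg, Δh = 31.9888 m
ΔPE = mgΔh = (36.0)(8.4)(31.9888) = 9673.4 J = 2.312 kcal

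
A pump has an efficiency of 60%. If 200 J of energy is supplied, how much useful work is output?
W_out = η·W_in = 0.6·200 = 120.0 J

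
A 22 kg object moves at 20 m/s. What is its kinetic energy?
KE = ½mv² = ½(22)(20)² = 4400.0 J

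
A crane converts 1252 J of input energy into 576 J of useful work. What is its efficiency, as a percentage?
η = W_out/W_in = 576/1252 = 46.01%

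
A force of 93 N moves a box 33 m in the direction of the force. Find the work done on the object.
W = F·d = (93)(33) = 3069 J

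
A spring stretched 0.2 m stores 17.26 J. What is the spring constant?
k = 2·PE/x² = 2·17.26/(0.2)² = 863.0 N/m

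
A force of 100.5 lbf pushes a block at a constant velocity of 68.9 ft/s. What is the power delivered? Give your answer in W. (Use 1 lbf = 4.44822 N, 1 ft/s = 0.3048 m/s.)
Convert to SI: F = 447.046 N, v = 21.0007 m/s
P = Fv = (447.046)(21.0007) = 9388 W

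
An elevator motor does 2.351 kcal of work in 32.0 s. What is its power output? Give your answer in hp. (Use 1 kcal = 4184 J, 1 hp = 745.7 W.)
Convert to SI: W = 9836.58 J, t = 32.0 s
P = W/t = 9836.58/32.0 = 307.393 W = 0.4122 hp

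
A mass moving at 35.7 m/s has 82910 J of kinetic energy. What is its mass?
m = 2·KE/v² = 2·82910/(35.7)² = 130.1 kg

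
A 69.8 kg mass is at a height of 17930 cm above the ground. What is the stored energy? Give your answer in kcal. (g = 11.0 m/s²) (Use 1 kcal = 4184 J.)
Convert to SI: m = 69.8 kg, h = 179.3 m
PE = mgh = (69.8)(11.0)(179.3) = 137667 J = 32.9 kcal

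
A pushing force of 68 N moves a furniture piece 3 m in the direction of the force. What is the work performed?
W = F·d = (68)(3) = 204.0 J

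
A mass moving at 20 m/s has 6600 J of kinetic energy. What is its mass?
m = 2·KE/v² = 2·6600/(20)² = 33.0 kg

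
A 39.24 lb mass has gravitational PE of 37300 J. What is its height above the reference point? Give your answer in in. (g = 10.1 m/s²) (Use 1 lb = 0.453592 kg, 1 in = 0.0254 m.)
Convert to SI: m = 17.799 kg, PE = 37300.0 J
h = PE/(mg) = 37300.0/(17.799·10.1) = 207.488 m = 8169 in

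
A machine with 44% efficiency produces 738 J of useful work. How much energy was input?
W_in = W_out/η = 738/0.44 = 1677 J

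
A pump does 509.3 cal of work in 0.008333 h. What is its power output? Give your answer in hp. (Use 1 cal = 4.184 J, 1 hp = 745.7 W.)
Convert to SI: W = 2130.91 J, t = 29.9988 s
P = W/t = 2130.91/29.9988 = 71.0332 W = 0.09526 hp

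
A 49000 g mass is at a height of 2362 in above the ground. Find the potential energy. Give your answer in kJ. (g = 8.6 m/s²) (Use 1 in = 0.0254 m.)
Convert to SI: m = 49.0 kg, h = 59.9948 m
PE = mgh = (49.0)(8.6)(59.9948) = 25281.8 J = 25.28 kJ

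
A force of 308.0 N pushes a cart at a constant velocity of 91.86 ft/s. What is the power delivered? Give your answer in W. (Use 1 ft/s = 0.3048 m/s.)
Convert to SI: F = 308.0 N, v = 27.9989 m/s
P = Fv = (308.0)(27.9989) = 8624 W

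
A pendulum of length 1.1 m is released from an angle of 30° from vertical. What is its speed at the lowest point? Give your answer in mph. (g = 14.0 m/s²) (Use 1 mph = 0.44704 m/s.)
h = L(1 − cosθ) = 1.1(1 − cos30°) = 0.147372 m
v = √(2gh) = √(2·14.0·0.147372) = 2.03136 m/s = 4.544 mph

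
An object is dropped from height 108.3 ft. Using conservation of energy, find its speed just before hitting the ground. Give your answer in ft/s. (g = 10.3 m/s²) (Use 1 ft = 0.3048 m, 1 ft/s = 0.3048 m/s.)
Convert to SI: h = 33.0098 m
mgh = ½mv² ⇒ v = √(2gh) = √(2·10.3·33.0098) = 26.0769 m/s = 85.55 ft/s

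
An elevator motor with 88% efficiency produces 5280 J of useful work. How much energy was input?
W_in = W_out/η = 5280/0.88 = 6000 J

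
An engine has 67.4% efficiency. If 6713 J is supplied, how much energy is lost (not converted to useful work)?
W_lost = W_in(1 − η) = 6713·(1 − 0.674) = 2188 J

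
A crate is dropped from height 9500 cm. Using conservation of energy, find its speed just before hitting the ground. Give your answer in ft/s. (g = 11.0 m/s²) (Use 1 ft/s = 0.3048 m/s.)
Convert to SI: h = 95.0 m
mgh = ½mv² ⇒ v = √(2gh) = √(2·11.0·95.0) = 45.7165 m/s = 150.0 ft/s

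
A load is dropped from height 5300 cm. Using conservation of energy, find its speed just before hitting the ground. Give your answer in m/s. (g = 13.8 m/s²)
Convert to SI: h = 53.0 m
mgh = ½mv² ⇒ v = √(2gh) = √(2·13.8·53.0) = 38.25 m/s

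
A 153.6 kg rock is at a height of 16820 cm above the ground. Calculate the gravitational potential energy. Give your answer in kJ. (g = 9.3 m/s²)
Convert to SI: m = 153.6 kg, h = 168.2 m
PE = mgh = (153.6)(9.3)(168.2) = 240270 J = 240.3 kJ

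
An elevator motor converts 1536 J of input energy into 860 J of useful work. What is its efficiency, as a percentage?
η = W_out/W_in = 860/1536 = 55.99%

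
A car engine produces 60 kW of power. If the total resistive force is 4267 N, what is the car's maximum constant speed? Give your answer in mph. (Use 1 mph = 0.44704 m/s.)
P = Fv ⇒ v = P/F = 60000 W/4267.0 N = 14.0614 m/s = 31.45 mph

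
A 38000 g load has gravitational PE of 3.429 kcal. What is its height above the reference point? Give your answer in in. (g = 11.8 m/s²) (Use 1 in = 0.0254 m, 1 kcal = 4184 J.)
Convert to SI: m = 38.0 kg, PE = 14346.9 J
h = PE/(mg) = 14346.9/(38.0·11.8) = 31.9958 m = 1260 in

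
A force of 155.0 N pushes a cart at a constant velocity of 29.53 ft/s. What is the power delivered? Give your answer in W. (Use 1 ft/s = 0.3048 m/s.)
Convert to SI: F = 155.0 N, v = 9.00074 m/s
P = Fv = (155.0)(9.00074) = 1395 W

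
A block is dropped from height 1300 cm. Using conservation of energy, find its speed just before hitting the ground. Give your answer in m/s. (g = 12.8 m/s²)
Convert to SI: h = 13.0 m
mgh = ½mv² ⇒ v = √(2gh) = √(2·12.8·13.0) = 18.24 m/s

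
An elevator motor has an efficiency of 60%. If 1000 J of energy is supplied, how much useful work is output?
W_out = η·W_in = 0.6·1000 = 600.0 J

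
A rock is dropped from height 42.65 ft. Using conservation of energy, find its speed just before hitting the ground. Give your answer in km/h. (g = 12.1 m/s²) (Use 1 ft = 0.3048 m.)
Convert to SI: h = 12.9997 m
mgh = ½mv² ⇒ v = √(2gh) = √(2·12.1·12.9997) = 17.7368 m/s = 63.85 km/h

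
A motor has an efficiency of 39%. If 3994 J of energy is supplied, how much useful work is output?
W_out = η·W_in = 0.39·3994 = 1557.66 J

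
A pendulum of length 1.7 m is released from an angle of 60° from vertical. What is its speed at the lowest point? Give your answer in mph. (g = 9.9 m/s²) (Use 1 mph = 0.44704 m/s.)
h = L(1 − cosθ) = 1.7(1 − cos60°) = 0.85 m
v = √(2gh) = √(2·9.9·0.85) = 4.10244 m/s = 9.177 mph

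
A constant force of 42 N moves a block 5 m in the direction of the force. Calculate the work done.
W = F·d = (42)(5) = 210.0 J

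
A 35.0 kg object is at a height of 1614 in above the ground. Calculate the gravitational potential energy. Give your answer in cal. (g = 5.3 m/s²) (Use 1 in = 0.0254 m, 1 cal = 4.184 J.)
Convert to SI: m = 35.0 kg, h = 40.9956 m
PE = mgh = (35.0)(5.3)(40.9956) = 7604.68 J = 1818 cal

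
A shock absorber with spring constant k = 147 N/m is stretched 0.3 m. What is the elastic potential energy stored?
PE = ½kx² = ½(147)(0.3)² = 6.615 J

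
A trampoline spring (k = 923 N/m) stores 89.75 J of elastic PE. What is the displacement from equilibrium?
x = √(2·PE/k) = √(2·89.75/923) = 0.441 m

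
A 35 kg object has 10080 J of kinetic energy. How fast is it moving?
v = √(2·KE/m) = √(2·10080/35) = 24.0 m/s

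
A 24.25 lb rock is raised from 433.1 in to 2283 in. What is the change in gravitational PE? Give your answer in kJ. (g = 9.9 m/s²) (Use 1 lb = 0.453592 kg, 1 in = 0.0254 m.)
Convert to SI: m = 10.9996 kg, Δh = 46.9875 m
ΔPE = mgΔh = (10.9996)(9.9)(46.9875) = 5116.75 J = 5.117 kJ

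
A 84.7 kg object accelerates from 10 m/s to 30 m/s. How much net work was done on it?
W = ΔKE = ½m(v₂² − v₁²) = ½(84.7)(30² − 10²) = 33880.0 J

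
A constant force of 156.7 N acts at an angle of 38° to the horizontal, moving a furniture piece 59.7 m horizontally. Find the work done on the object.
W = F·d·cosθ = (156.7)(59.7)cos(38°) = 7372 J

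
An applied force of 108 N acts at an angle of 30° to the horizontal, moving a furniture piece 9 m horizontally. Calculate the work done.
W = F·d·cosθ = (108)(9)cos(30°) = 841.8 J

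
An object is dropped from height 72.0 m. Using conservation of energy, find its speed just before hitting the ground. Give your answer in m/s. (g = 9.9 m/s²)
mgh = ½mv² ⇒ v = √(2gh) = √(2·9.9·72.0) = 37.76 m/s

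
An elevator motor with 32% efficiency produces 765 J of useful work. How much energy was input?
W_in = W_out/η = 765/0.32 = 2391 J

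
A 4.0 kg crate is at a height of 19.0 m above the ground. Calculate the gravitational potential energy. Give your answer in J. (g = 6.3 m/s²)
PE = mgh = (4.0)(6.3)(19.0) = 478.8 J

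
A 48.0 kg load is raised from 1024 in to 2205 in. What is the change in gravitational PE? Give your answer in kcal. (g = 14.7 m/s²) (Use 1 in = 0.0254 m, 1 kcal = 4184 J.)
Convert to SI: m = 48.0 kg, Δh = 29.9974 m
ΔPE = mgΔh = (48.0)(14.7)(29.9974) = 21166.2 J = 5.059 kcal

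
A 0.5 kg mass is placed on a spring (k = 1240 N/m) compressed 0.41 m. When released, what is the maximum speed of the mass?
½kx² = ½mv² ⇒ v = x√(k/m) = (0.41)√(1240/0.5) = 20.42 m/s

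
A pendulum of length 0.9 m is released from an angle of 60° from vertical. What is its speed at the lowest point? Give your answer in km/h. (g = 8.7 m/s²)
h = L(1 − cosθ) = 0.9(1 − cos60°) = 0.45 m
v = √(2gh) = √(2·8.7·0.45) = 2.79821 m/s = 10.07 km/h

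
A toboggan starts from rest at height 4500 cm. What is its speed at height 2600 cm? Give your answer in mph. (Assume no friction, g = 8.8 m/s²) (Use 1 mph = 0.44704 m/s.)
Convert to SI: h₁−h₂ = 19.0 m
mgh₁ = mgh₂ + ½mv² ⇒ v = √(2g(h₁−h₂)) = √(2·8.8·19.0) = 18.2866 m/s = 40.91 mph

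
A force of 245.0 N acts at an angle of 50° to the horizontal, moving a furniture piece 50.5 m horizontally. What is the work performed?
W = F·d·cosθ = (245.0)(50.5)cos(50°) = 7953 J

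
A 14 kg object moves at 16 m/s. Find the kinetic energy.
KE = ½mv² = ½(14)(16)² = 1792.0 J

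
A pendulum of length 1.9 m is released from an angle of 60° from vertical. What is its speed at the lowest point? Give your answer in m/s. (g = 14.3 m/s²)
h = L(1 − cosθ) = 1.9(1 − cos60°) = 0.95 m
v = √(2gh) = √(2·14.3·0.95) = 5.212 m/s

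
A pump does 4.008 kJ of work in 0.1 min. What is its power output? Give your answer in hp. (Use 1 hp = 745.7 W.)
Convert to SI: W = 4008.0 J, t = 6.0 s
P = W/t = 4008.0/6.0 = 668.0 W = 0.8958 hp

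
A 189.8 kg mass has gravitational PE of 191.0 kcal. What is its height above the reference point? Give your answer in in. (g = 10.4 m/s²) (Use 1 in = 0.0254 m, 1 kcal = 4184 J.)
Convert to SI: m = 189.8 kg, PE = 799144 J
h = PE/(mg) = 799144/(189.8·10.4) = 404.851 m = 15940 in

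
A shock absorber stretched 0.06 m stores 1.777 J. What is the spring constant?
k = 2·PE/x² = 2·1.777/(0.06)² = 987.2 N/m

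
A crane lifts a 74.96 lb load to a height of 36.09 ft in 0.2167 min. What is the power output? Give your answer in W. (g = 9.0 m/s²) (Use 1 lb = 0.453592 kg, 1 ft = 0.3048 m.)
Convert to SI: m = 34.0013 kg, h = 11.0002 m, t = 13.002 s
P = mgh/t = (34.0013)(9.0)(11.0002)/13.002 = 258.9 W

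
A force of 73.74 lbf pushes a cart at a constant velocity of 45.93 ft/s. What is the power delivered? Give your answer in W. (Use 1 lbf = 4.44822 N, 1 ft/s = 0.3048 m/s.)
Convert to SI: F = 328.012 N, v = 13.9995 m/s
P = Fv = (328.012)(13.9995) = 4592 W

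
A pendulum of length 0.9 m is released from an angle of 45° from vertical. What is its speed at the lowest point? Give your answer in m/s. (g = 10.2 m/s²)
h = L(1 − cosθ) = 0.9(1 − cos45°) = 0.263604 m
v = √(2gh) = √(2·10.2·0.263604) = 2.319 m/s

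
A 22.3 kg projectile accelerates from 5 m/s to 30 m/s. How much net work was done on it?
W = ΔKE = ½m(v₂² − v₁²) = ½(22.3)(30² − 5²) = 9756.25 J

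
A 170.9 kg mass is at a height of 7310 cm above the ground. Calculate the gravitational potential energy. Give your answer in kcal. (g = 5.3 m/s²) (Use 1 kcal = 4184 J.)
Convert to SI: m = 170.9 kg, h = 73.1 m
PE = mgh = (170.9)(5.3)(73.1) = 66211.79 J = 15.82 kcal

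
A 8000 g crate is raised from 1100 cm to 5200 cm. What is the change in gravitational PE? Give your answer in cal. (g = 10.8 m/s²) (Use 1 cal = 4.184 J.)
Convert to SI: m = 8.0 kg, Δh = 41.0 m
ΔPE = mgΔh = (8.0)(10.8)(41.0) = 3542.4 J = 846.7 cal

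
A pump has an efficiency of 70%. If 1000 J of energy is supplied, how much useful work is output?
W_out = η·W_in = 0.7·1000 = 700.0 J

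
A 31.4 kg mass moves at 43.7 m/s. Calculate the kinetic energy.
KE = ½mv² = ½(31.4)(43.7)² = 29980 J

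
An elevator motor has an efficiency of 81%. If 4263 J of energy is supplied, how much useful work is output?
W_out = η·W_in = 0.81·4263 = 3453.03 J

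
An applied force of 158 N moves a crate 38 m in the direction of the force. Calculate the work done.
W = F·d = (158)(38) = 6004 J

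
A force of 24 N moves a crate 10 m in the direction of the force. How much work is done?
W = F·d = (24)(10) = 240.0 J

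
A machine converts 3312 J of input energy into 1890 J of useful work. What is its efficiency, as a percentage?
η = W_out/W_in = 1890/3312 = 57.07%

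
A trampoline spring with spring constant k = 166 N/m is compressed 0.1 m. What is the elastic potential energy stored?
PE = ½kx² = ½(166)(0.1)² = 0.83 J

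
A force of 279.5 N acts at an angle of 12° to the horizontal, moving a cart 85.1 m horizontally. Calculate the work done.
W = F·d·cosθ = (279.5)(85.1)cos(12°) = 23270 J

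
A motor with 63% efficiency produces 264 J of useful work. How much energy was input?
W_in = W_out/η = 264/0.63 = 419.0 J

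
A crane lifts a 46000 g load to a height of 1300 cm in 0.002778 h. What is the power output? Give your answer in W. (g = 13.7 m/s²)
Convert to SI: m = 46.0 kg, h = 13.0 m, t = 10.0008 s
P = mgh/t = (46.0)(13.7)(13.0)/10.0008 = 819.2 W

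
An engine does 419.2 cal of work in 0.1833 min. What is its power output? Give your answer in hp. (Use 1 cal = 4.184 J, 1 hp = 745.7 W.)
Convert to SI: W = 1753.93 J, t = 10.998 s
P = W/t = 1753.93/10.998 = 159.477 W = 0.2139 hp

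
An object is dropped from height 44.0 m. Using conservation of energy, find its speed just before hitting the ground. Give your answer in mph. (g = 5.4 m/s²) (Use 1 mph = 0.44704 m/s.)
mgh = ½mv² ⇒ v = √(2gh) = √(2·5.4·44.0) = 21.7991 m/s = 48.76 mph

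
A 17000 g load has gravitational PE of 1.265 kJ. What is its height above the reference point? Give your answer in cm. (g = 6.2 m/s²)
Convert to SI: m = 17.0 kg, PE = 1265.0 J
h = PE/(mg) = 1265.0/(17.0·6.2) = 12.0019 m = 1200 cm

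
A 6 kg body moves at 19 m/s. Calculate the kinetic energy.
KE = ½mv² = ½(6)(19)² = 1083.0 J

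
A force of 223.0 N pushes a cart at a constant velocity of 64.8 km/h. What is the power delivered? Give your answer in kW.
Convert to SI: F = 223.0 N, v = 18.0 m/s
P = Fv = (223.0)(18.0) = 4014.0 W = 4.014 kW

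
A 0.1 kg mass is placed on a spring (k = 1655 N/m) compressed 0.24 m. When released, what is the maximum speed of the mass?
½kx² = ½mv² ⇒ v = x√(k/m) = (0.24)√(1655/0.1) = 30.88 m/s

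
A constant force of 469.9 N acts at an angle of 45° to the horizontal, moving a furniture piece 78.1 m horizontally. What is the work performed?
W = F·d·cosθ = (469.9)(78.1)cos(45°) = 25950 J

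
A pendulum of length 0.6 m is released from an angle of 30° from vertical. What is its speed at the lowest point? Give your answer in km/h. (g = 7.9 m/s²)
h = L(1 − cosθ) = 0.6(1 − cos30°) = 0.0803848 m
v = √(2gh) = √(2·7.9·0.0803848) = 1.12698 m/s = 4.057 km/h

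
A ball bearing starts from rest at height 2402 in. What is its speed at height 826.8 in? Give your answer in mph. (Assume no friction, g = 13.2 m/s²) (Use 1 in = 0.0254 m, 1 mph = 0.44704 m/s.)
Convert to SI: h₁−h₂ = 40.0101 m
mgh₁ = mgh₂ + ½mv² ⇒ v = √(2g(h₁−h₂)) = √(2·13.2·40.0101) = 32.5002 m/s = 72.7 mph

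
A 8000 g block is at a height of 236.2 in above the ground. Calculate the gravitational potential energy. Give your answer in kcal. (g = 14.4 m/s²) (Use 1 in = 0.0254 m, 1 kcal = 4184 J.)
Convert to SI: m = 8.0 kg, h = 5.99948 m
PE = mgh = (8.0)(14.4)(5.99948) = 691.14 J = 0.1652 kcal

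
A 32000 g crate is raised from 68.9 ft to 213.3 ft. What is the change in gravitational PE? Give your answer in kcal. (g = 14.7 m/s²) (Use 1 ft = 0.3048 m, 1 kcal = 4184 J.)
Convert to SI: m = 32.0 kg, Δh = 44.0131 m
ΔPE = mgΔh = (32.0)(14.7)(44.0131) = 20703.8 J = 4.948 kcal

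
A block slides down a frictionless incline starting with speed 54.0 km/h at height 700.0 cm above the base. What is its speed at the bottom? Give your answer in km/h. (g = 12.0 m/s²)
Convert to SI: v₀ = 15.0 m/s, h = 7.0 m
½mv₀² + mgh = ½mv² ⇒ v = √(v₀² + 2gh) = √(15.0² + 2·12.0·7.0) = 19.8242 m/s = 71.37 km/h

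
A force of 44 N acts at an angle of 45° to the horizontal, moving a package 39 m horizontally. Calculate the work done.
W = F·d·cosθ = (44)(39)cos(45°) = 1213 J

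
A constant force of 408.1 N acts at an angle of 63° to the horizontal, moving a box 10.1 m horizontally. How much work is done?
W = F·d·cosθ = (408.1)(10.1)cos(63°) = 1871 J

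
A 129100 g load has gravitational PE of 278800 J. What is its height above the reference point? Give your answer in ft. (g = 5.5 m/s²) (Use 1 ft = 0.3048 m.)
Convert to SI: m = 129.1 kg, PE = 278800 J
h = PE/(mg) = 278800/(129.1·5.5) = 392.648 m = 1288 ft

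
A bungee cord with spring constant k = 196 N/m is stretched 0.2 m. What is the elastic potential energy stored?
PE = ½kx² = ½(196)(0.2)² = 3.92 J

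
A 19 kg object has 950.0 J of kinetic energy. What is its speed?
v = √(2·KE/m) = √(2·950.0/19) = 10.0 m/s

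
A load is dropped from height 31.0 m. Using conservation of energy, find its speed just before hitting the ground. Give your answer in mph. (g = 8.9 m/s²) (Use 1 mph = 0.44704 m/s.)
mgh = ½mv² ⇒ v = √(2gh) = √(2·8.9·31.0) = 23.4904 m/s = 52.55 mph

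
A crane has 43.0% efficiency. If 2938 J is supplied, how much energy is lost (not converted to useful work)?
W_lost = W_in(1 − η) = 2938·(1 − 0.43) = 1675 J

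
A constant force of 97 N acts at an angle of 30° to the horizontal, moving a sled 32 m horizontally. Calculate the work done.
W = F·d·cosθ = (97)(32)cos(30°) = 2688 J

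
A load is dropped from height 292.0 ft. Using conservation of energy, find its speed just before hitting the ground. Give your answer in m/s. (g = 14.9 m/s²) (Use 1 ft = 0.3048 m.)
Convert to SI: h = 89.0016 m
mgh = ½mv² ⇒ v = √(2gh) = √(2·14.9·89.0016) = 51.5 m/s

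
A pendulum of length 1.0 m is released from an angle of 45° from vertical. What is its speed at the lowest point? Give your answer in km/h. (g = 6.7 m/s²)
h = L(1 − cosθ) = 1.0(1 − cos45°) = 0.292893 m
v = √(2gh) = √(2·6.7·0.292893) = 1.9811 m/s = 7.132 km/h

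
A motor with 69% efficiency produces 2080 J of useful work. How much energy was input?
W_in = W_out/η = 2080/0.69 = 3014 J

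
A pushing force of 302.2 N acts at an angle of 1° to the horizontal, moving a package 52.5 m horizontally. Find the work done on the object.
W = F·d·cosθ = (302.2)(52.5)cos(1°) = 15860 J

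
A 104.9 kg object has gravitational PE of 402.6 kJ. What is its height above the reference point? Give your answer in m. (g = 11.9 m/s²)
Convert to SI: m = 104.9 kg, PE = 402600 J
h = PE/(mg) = 402600/(104.9·11.9) = 322.5 m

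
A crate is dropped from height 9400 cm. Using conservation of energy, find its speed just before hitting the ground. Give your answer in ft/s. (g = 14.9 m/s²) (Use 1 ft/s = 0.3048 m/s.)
Convert to SI: h = 94.0 m
mgh = ½mv² ⇒ v = √(2gh) = √(2·14.9·94.0) = 52.9264 m/s = 173.6 ft/s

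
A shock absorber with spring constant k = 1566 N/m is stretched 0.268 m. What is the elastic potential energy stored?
PE = ½kx² = ½(1566)(0.268)² = 56.24 J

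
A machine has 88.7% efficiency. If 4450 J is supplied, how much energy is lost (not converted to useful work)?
W_lost = W_in(1 − η) = 4450·(1 − 0.887) = 502.9 J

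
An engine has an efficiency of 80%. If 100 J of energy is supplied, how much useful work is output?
W_out = η·W_in = 0.8·100 = 80.0 J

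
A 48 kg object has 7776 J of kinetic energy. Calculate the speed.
v = √(2·KE/m) = √(2·7776/48) = 18.0 m/s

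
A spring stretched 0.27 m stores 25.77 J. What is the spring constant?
k = 2·PE/x² = 2·25.77/(0.27)² = 707.0 N/m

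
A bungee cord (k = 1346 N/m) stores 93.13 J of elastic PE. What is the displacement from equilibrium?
x = √(2·PE/k) = √(2·93.13/1346) = 0.372 m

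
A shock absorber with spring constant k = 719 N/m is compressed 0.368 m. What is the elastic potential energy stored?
PE = ½kx² = ½(719)(0.368)² = 48.68 J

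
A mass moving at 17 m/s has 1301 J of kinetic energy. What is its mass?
m = 2·KE/v² = 2·1301/(17)² = 9.003 kg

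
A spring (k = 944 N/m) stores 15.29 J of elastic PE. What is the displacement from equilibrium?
x = √(2·PE/k) = √(2·15.29/944) = 0.18 m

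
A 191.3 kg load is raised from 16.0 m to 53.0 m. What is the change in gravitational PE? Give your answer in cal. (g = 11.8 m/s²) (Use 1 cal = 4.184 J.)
ΔPE = mgΔh = (191.3)(11.8)(37.0) = 83521.6 J = 19960 cal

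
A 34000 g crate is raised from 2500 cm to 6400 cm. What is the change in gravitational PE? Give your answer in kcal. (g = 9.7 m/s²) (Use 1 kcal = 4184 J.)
Convert to SI: m = 34.0 kg, Δh = 39.0 m
ΔPE = mgΔh = (34.0)(9.7)(39.0) = 12862.2 J = 3.074 kcal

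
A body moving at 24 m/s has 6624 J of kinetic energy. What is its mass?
m = 2·KE/v² = 2·6624/(24)² = 23.0 kg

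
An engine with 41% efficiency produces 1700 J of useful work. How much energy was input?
W_in = W_out/η = 1700/0.41 = 4146 J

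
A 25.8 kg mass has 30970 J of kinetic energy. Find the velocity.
v = √(2·KE/m) = √(2·30970/25.8) = 49.0 m/s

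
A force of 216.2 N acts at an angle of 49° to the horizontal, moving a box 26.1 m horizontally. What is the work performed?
W = F·d·cosθ = (216.2)(26.1)cos(49°) = 3702 J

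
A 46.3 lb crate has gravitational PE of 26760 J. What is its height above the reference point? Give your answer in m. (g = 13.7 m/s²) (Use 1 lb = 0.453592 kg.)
Convert to SI: m = 21.0013 kg, PE = 26760.0 J
h = PE/(mg) = 26760.0/(21.0013·13.7) = 93.01 m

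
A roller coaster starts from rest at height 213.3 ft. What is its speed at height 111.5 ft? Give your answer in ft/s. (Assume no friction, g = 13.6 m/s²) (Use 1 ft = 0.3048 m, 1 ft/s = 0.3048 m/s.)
Convert to SI: h₁−h₂ = 31.0286 m
mgh₁ = mgh₂ + ½mv² ⇒ v = √(2g(h₁−h₂)) = √(2·13.6·31.0286) = 29.0513 m/s = 95.31 ft/s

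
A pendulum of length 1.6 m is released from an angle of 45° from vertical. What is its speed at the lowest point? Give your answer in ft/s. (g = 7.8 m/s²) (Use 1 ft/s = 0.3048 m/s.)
h = L(1 − cosθ) = 1.6(1 − cos45°) = 0.468629 m
v = √(2gh) = √(2·7.8·0.468629) = 2.70381 m/s = 8.871 ft/s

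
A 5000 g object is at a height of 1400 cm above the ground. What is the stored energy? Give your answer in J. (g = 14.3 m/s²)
Convert to SI: m = 5.0 kg, h = 14.0 m
PE = mgh = (5.0)(14.3)(14.0) = 1001 J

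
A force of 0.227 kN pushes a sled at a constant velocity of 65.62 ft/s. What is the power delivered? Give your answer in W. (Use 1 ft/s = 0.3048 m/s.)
Convert to SI: F = 227.0 N, v = 20.001 m/s
P = Fv = (227.0)(20.001) = 4540 W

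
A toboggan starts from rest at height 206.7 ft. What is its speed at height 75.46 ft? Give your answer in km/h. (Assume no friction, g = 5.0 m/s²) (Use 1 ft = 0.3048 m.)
Convert to SI: h₁−h₂ = 40.002 m
mgh₁ = mgh₂ + ½mv² ⇒ v = √(2g(h₁−h₂)) = √(2·5.0·40.002) = 20.0005 m/s = 72.0 km/h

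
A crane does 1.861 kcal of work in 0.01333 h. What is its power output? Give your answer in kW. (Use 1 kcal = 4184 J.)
Convert to SI: W = 7786.42 J, t = 47.988 s
P = W/t = 7786.42/47.988 = 162.258 W = 0.1623 kW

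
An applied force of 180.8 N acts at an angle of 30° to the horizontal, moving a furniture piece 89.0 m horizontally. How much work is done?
W = F·d·cosθ = (180.8)(89.0)cos(30°) = 13940 J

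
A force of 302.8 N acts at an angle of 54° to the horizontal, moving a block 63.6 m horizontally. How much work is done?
W = F·d·cosθ = (302.8)(63.6)cos(54°) = 11320 J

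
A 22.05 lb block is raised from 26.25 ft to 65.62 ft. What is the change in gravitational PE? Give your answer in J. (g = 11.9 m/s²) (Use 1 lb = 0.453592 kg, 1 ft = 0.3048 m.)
Convert to SI: m = 10.0017 kg, Δh = 12.0 m
ΔPE = mgΔh = (10.0017)(11.9)(12.0) = 1428 J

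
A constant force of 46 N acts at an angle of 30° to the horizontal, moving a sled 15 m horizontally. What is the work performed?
W = F·d·cosθ = (46)(15)cos(30°) = 597.6 J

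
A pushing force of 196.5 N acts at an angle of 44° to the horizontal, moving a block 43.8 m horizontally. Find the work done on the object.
W = F·d·cosθ = (196.5)(43.8)cos(44°) = 6191 J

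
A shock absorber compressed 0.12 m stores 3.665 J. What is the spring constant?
k = 2·PE/x² = 2·3.665/(0.12)² = 509.0 N/m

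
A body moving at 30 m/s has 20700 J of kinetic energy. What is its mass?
m = 2·KE/v² = 2·20700/(30)² = 46.0 kg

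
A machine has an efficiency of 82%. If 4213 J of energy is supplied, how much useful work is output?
W_out = η·W_in = 0.82·4213 = 3454.66 J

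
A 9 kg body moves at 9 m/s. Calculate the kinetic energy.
KE = ½mv² = ½(9)(9)² = 364.5 J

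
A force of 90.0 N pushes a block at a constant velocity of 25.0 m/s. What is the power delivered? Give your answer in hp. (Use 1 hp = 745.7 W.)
P = Fv = (90.0)(25.0) = 2250.0 W = 3.017 hp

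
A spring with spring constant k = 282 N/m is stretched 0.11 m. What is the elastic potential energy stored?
PE = ½kx² = ½(282)(0.11)² = 1.706 J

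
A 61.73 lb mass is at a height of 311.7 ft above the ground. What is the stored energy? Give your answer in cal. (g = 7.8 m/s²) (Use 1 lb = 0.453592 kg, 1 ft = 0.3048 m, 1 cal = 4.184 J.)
Convert to SI: m = 28.0002 kg, h = 95.0062 m
PE = mgh = (28.0002)(7.8)(95.0062) = 20749.5 J = 4959 cal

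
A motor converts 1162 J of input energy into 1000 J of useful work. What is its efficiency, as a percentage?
η = W_out/W_in = 1000/1162 = 86.06%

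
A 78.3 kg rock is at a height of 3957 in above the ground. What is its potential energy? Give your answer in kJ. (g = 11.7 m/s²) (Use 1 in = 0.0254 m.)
Convert to SI: m = 78.3 kg, h = 100.508 m
PE = mgh = (78.3)(11.7)(100.508) = 92076.2 J = 92.08 kJ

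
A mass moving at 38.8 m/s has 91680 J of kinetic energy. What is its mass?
m = 2·KE/v² = 2·91680/(38.8)² = 121.8 kg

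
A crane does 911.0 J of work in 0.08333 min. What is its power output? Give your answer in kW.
Convert to SI: W = 911.0 J, t = 4.9998 s
P = W/t = 911.0/4.9998 = 182.207 W = 0.1822 kW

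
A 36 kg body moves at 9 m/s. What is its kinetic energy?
KE = ½mv² = ½(36)(9)² = 1458.0 J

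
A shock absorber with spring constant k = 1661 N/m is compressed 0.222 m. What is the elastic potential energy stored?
PE = ½kx² = ½(1661)(0.222)² = 40.93 J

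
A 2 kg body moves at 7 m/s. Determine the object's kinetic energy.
KE = ½mv² = ½(2)(7)² = 49.0 J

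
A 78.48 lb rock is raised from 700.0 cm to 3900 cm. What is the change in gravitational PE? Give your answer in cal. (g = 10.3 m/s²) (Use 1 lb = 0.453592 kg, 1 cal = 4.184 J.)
Convert to SI: m = 35.5979 kg, Δh = 32.0 m
ΔPE = mgΔh = (35.5979)(10.3)(32.0) = 11733.1 J = 2804 cal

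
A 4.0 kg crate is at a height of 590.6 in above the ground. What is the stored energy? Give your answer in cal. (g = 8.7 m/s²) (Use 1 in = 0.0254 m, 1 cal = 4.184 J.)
Convert to SI: m = 4.0 kg, h = 15.0012 m
PE = mgh = (4.0)(8.7)(15.0012) = 522.043 J = 124.8 cal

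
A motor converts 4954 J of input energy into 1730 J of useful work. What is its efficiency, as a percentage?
η = W_out/W_in = 1730/4954 = 34.92%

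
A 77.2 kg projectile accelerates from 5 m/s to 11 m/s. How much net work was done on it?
W = ΔKE = ½m(v₂² − v₁²) = ½(77.2)(11² − 5²) = 3705.6 J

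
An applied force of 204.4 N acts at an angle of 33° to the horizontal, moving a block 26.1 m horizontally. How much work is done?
W = F·d·cosθ = (204.4)(26.1)cos(33°) = 4474 J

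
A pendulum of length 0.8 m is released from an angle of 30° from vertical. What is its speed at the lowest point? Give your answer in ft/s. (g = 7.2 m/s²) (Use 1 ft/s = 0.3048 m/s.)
h = L(1 − cosθ) = 0.8(1 − cos30°) = 0.10718 m
v = √(2gh) = √(2·7.2·0.10718) = 1.24233 m/s = 4.076 ft/s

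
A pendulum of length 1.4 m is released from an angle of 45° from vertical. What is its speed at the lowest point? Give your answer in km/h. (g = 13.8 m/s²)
h = L(1 − cosθ) = 1.4(1 − cos45°) = 0.410051 m
v = √(2gh) = √(2·13.8·0.410051) = 3.36413 m/s = 12.11 km/h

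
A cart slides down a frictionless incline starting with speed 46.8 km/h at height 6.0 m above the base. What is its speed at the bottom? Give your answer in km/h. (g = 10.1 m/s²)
Convert to SI: v₀ = 13.0 m/s, h = 6.0 m
½mv₀² + mgh = ½mv² ⇒ v = √(v₀² + 2gh) = √(13.0² + 2·10.1·6.0) = 17.0353 m/s = 61.33 km/h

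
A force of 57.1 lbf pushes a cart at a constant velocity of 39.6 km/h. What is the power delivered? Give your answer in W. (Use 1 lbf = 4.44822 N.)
Convert to SI: F = 253.993 N, v = 11.0 m/s
P = Fv = (253.993)(11.0) = 2794 W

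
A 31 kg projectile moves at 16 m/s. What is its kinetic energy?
KE = ½mv² = ½(31)(16)² = 3968.0 J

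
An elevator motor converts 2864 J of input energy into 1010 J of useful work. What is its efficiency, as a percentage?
η = W_out/W_in = 1010/2864 = 35.27%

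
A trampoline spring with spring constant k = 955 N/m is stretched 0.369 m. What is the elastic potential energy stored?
PE = ½kx² = ½(955)(0.369)² = 65.02 J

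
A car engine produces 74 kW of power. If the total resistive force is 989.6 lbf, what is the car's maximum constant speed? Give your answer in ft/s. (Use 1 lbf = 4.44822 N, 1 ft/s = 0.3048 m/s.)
Convert to SI: F = 4401.96 N
P = Fv ⇒ v = P/F = 74000 W/4401.96 N = 16.8107 m/s = 55.15 ft/s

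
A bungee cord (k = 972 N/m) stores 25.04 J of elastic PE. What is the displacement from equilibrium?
x = √(2·PE/k) = √(2·25.04/972) = 0.227 m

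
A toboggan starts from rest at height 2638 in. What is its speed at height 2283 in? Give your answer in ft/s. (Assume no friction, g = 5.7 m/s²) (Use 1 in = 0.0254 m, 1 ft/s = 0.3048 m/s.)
Convert to SI: h₁−h₂ = 9.017 m
mgh₁ = mgh₂ + ½mv² ⇒ v = √(2g(h₁−h₂)) = √(2·5.7·9.017) = 10.1387 m/s = 33.26 ft/s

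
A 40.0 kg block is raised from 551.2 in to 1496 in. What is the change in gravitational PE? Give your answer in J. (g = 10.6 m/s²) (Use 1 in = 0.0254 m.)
Convert to SI: m = 40.0 kg, Δh = 23.9979 m
ΔPE = mgΔh = (40.0)(10.6)(23.9979) = 10180 J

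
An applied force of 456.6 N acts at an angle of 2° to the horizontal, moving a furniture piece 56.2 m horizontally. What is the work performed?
W = F·d·cosθ = (456.6)(56.2)cos(2°) = 25650 J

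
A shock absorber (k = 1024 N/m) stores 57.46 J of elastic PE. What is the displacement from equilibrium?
x = √(2·PE/k) = √(2·57.46/1024) = 0.335 m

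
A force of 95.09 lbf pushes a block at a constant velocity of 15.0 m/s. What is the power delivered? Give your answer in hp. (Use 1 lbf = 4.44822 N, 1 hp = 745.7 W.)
Convert to SI: F = 422.981 N, v = 15.0 m/s
P = Fv = (422.981)(15.0) = 6344.72 W = 8.508 hp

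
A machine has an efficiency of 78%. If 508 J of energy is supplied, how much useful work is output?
W_out = η·W_in = 0.78·508 = 396.24 J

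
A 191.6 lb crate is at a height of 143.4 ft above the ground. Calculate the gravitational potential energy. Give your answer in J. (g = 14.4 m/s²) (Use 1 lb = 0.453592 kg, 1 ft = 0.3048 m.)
Convert to SI: m = 86.9082 kg, h = 43.7083 m
PE = mgh = (86.9082)(14.4)(43.7083) = 54700 J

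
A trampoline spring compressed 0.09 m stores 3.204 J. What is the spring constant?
k = 2·PE/x² = 2·3.204/(0.09)² = 791.1 N/m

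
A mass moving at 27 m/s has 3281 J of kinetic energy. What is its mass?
m = 2·KE/v² = 2·3281/(27)² = 9.001 kg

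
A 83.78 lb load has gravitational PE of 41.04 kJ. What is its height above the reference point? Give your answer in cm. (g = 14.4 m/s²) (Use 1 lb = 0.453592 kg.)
Convert to SI: m = 38.0019 kg, PE = 41040.0 J
h = PE/(mg) = 41040.0/(38.0019·14.4) = 74.9962 m = 7500 cm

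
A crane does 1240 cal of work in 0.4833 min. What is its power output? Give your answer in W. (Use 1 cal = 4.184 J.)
Convert to SI: W = 5188.16 J, t = 28.998 s
P = W/t = 5188.16/28.998 = 178.9 W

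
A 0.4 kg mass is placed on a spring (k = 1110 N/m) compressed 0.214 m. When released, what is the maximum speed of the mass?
½kx² = ½mv² ⇒ v = x√(k/m) = (0.214)√(1110/0.4) = 11.27 m/s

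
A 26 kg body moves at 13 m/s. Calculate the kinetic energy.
KE = ½mv² = ½(26)(13)² = 2197.0 J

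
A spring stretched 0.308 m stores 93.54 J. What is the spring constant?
k = 2·PE/x² = 2·93.54/(0.308)² = 1972 N/m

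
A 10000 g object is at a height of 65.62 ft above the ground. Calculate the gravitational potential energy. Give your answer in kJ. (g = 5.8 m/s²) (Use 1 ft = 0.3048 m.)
Convert to SI: m = 10.0 kg, h = 20.001 m
PE = mgh = (10.0)(5.8)(20.001) = 1160.06 J = 1.16 kJ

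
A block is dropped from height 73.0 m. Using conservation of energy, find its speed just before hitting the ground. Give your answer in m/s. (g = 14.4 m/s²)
mgh = ½mv² ⇒ v = √(2gh) = √(2·14.4·73.0) = 45.85 m/s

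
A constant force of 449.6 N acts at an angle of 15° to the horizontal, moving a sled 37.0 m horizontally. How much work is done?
W = F·d·cosθ = (449.6)(37.0)cos(15°) = 16070 J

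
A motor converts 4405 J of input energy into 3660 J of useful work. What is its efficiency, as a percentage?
η = W_out/W_in = 3660/4405 = 83.09%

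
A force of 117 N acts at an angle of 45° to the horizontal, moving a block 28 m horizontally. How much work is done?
W = F·d·cosθ = (117)(28)cos(45°) = 2316 J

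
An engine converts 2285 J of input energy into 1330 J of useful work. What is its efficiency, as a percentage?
η = W_out/W_in = 1330/2285 = 58.21%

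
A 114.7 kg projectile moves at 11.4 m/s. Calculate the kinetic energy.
KE = ½mv² = ½(114.7)(11.4)² = 7453 J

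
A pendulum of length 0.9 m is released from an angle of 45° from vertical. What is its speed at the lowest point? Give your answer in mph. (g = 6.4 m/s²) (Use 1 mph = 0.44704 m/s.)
h = L(1 − cosθ) = 0.9(1 − cos45°) = 0.263604 m
v = √(2gh) = √(2·6.4·0.263604) = 1.83688 m/s = 4.109 mph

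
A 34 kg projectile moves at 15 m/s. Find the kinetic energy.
KE = ½mv² = ½(34)(15)² = 3825.0 J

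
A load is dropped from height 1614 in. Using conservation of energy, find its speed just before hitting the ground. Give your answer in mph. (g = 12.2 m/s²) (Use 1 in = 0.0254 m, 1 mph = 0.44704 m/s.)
Convert to SI: h = 40.9956 m
mgh = ½mv² ⇒ v = √(2gh) = √(2·12.2·40.9956) = 31.6274 m/s = 70.75 mph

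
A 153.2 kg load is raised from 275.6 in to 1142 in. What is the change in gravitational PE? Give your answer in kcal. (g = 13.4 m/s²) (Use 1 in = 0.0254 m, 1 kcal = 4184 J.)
Convert to SI: m = 153.2 kg, Δh = 22.0066 m
ΔPE = mgΔh = (153.2)(13.4)(22.0066) = 45176.8 J = 10.8 kcal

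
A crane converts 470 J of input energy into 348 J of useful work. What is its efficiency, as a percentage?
η = W_out/W_in = 348/470 = 74.04%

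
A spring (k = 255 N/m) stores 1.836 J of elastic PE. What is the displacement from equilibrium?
x = √(2·PE/k) = √(2·1.836/255) = 0.12 m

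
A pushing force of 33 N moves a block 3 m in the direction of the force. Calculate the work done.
W = F·d = (33)(3) = 99.0 J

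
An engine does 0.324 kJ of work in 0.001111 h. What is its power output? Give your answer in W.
Convert to SI: W = 324.0 J, t = 3.9996 s
P = W/t = 324.0/3.9996 = 81.01 W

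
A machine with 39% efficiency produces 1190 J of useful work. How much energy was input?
W_in = W_out/η = 1190/0.39 = 3051 J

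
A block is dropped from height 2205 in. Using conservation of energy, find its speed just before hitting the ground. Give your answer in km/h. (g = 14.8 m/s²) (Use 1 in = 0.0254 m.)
Convert to SI: h = 56.007 m
mgh = ½mv² ⇒ v = √(2gh) = √(2·14.8·56.007) = 40.7162 m/s = 146.6 km/h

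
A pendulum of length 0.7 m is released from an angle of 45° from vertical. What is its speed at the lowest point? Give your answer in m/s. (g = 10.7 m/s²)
h = L(1 − cosθ) = 0.7(1 − cos45°) = 0.205025 m
v = √(2gh) = √(2·10.7·0.205025) = 2.095 m/s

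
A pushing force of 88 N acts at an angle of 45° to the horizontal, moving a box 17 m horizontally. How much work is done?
W = F·d·cosθ = (88)(17)cos(45°) = 1058 J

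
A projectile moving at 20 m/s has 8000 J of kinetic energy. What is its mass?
m = 2·KE/v² = 2·8000/(20)² = 40.0 kg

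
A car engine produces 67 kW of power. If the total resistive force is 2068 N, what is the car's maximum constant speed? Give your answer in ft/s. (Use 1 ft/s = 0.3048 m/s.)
P = Fv ⇒ v = P/F = 67000 W/2068.0 N = 32.3985 m/s = 106.3 ft/s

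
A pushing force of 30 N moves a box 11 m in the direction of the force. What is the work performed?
W = F·d = (30)(11) = 330.0 J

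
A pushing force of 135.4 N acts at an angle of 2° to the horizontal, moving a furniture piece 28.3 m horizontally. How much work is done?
W = F·d·cosθ = (135.4)(28.3)cos(2°) = 3829 J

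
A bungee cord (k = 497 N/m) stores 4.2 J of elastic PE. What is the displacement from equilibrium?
x = √(2·PE/k) = √(2·4.2/497) = 0.13 m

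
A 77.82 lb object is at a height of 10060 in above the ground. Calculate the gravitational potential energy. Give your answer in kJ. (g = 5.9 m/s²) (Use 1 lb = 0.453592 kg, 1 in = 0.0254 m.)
Convert to SI: m = 35.2985 kg, h = 255.524 m
PE = mgh = (35.2985)(5.9)(255.524) = 53215.8 J = 53.22 kJ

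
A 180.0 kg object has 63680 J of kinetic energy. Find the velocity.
v = √(2·KE/m) = √(2·63680/180.0) = 26.6 m/s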